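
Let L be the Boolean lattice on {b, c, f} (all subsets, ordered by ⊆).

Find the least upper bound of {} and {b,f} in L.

Under ⊆, join is union: {} ∪ {b,f} = {b,f}.

{b,f}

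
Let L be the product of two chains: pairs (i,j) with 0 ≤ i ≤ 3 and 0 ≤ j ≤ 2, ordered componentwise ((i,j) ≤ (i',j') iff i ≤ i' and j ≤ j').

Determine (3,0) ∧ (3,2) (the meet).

(3,0)

In a product of chains, the meet is componentwise min, giving (3,0).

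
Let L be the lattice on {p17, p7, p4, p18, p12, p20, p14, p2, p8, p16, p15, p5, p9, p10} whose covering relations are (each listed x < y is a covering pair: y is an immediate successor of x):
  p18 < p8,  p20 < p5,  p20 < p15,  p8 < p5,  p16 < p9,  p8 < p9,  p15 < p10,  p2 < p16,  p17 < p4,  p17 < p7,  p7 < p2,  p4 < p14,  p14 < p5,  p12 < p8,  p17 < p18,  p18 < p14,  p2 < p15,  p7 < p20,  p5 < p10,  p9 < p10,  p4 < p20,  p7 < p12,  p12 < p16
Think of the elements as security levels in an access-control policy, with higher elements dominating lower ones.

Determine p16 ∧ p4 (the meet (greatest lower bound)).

p17

Common lower bounds of {p16, p4}: p17.
The greatest among these is p17.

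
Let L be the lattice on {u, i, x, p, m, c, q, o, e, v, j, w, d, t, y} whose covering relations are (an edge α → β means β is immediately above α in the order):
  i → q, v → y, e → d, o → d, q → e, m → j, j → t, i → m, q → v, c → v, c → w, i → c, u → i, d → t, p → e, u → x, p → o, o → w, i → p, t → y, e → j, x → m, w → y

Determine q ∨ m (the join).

j

Common upper bounds of {q, m}: j, t, y.
The least among these is j.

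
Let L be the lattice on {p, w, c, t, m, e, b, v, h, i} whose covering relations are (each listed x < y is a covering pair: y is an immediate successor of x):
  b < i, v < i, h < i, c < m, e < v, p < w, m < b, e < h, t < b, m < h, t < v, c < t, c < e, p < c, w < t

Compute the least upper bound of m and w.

b

Common upper bounds of {m, w}: b, i.
The least among these is b.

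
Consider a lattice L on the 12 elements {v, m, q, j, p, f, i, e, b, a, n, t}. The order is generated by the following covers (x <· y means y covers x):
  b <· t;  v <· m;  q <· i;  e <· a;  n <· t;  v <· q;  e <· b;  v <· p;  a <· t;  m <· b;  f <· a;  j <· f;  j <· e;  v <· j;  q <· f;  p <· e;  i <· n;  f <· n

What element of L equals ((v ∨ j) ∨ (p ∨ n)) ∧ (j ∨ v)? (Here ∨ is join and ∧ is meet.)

j

v ∨ j = j
p ∨ n = t
j ∨ t = t
j ∨ v = j
t ∧ j = j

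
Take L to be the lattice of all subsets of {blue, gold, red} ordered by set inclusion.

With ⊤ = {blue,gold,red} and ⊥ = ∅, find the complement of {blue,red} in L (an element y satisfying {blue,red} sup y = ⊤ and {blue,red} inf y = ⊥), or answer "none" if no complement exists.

Need y with {blue,red} ∨ y = {blue,gold,red} and {blue,red} ∧ y = ∅.
Checking each element gives: {gold}.

{gold}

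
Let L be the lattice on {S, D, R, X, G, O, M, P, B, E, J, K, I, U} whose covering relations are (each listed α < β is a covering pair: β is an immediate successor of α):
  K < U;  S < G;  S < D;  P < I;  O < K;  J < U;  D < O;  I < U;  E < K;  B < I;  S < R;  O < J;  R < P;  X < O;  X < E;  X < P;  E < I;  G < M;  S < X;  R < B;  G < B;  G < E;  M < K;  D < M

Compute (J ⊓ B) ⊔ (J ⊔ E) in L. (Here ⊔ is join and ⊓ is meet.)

U

J ∧ B = S
J ∨ E = U
S ∨ U = U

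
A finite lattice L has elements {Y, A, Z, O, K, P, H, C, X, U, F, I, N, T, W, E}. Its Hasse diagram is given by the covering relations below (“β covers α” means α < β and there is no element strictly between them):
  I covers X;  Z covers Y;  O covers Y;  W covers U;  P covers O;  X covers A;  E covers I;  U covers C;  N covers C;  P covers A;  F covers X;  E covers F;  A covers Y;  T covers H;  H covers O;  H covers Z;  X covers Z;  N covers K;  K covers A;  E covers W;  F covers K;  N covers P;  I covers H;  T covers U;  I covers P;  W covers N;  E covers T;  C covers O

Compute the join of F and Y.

Common upper bounds of {F, Y}: E, F.
The least among these is F.

F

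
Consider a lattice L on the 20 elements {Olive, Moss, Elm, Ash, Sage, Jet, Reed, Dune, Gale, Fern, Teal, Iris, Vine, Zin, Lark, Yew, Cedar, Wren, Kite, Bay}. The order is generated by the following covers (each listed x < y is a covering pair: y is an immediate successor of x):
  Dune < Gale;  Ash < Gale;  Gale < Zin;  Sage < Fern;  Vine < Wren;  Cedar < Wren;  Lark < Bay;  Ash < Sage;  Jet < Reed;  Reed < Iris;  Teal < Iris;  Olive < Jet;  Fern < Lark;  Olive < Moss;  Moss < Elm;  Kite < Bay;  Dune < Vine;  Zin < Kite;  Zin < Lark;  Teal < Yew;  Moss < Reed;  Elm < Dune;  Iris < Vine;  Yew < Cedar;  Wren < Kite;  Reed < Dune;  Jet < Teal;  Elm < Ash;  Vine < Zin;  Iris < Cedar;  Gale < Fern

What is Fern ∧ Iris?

Reed

Common lower bounds of {Fern, Iris}: Jet, Moss, Olive, Reed.
The greatest among these is Reed.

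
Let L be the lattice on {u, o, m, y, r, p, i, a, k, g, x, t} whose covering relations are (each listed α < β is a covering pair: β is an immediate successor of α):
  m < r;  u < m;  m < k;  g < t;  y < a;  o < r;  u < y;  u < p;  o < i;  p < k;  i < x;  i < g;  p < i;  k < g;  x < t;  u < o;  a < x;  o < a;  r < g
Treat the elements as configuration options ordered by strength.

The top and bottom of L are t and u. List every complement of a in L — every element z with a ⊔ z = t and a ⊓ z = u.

Need z with a ∨ z = t and a ∧ z = u.
Checking each element gives: k, m.

k, m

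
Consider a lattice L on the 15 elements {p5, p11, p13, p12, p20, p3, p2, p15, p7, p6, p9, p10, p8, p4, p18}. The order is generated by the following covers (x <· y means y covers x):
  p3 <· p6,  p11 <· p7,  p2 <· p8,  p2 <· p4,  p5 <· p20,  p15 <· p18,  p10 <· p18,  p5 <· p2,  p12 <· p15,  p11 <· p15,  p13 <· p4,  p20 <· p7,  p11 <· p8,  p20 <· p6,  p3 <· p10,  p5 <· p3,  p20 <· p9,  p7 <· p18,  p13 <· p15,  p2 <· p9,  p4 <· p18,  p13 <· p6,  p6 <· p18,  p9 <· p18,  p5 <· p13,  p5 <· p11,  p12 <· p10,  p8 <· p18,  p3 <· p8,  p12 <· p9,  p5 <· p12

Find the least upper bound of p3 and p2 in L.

p8

Common upper bounds of {p3, p2}: p18, p8.
The least among these is p8.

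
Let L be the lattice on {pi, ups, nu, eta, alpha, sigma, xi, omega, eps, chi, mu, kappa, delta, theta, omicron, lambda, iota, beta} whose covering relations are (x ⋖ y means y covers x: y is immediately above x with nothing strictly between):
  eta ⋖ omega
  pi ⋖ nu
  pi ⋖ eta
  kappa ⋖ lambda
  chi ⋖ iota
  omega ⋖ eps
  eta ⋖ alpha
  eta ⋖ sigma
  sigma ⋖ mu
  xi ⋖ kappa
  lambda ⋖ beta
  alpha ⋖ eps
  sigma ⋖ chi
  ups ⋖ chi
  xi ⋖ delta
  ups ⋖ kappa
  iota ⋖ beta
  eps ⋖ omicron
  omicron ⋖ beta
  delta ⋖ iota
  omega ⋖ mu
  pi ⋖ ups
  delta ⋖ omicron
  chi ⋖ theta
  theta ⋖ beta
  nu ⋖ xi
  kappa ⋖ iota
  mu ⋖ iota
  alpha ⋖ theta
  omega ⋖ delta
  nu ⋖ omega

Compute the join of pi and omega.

Common upper bounds of {pi, omega}: beta, delta, eps, iota, mu, omega, omicron.
The least among these is omega.

omega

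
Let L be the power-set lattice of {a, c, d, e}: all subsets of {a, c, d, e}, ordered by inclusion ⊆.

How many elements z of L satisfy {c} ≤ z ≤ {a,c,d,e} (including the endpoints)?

The interval [{c}, {a,c,d,e}] = {{a,c,d,e}, {a,c,d}, {a,c,e}, {a,c}, {c,d,e}, {c,d}, {c,e}, {c}}, which has 8 elements.

8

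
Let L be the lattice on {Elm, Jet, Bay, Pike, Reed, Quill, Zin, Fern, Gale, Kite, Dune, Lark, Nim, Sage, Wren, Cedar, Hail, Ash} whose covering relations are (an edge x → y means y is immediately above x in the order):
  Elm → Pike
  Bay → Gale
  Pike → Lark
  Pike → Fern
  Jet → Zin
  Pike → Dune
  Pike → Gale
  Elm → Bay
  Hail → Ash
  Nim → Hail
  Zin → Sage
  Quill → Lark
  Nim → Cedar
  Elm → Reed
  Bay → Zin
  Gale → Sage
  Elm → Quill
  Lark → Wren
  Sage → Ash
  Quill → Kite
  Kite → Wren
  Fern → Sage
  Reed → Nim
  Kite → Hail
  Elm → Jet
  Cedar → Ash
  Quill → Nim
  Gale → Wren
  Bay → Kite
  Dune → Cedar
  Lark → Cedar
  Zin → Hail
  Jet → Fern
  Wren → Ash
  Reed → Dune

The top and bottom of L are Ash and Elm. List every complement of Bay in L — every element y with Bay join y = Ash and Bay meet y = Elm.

Cedar, Dune

Need y with Bay ∨ y = Ash and Bay ∧ y = Elm.
Checking each element gives: Cedar, Dune.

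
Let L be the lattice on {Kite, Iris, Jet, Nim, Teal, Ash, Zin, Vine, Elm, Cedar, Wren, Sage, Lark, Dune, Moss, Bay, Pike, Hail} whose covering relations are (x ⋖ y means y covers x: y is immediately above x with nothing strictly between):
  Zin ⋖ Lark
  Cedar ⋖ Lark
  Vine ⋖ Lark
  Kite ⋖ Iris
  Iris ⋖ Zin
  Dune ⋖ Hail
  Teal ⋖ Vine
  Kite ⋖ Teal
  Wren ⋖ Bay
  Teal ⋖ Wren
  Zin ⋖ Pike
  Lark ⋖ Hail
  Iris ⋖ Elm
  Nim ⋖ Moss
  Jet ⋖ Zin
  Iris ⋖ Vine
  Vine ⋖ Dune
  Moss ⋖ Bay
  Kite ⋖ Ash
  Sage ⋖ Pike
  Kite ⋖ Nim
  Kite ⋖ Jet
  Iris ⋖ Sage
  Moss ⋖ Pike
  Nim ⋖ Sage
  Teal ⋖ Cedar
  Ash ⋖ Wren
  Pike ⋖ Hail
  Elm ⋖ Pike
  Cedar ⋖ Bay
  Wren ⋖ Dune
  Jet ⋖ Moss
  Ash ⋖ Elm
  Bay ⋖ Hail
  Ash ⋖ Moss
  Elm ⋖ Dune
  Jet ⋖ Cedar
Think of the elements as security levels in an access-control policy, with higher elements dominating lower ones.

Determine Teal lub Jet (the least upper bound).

Common upper bounds of {Teal, Jet}: Bay, Cedar, Hail, Lark.
The least among these is Cedar.

Cedar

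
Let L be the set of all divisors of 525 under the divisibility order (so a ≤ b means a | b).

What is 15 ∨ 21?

In the divisibility order, the join is the least common multiple: lcm(15, 21) = 105.

105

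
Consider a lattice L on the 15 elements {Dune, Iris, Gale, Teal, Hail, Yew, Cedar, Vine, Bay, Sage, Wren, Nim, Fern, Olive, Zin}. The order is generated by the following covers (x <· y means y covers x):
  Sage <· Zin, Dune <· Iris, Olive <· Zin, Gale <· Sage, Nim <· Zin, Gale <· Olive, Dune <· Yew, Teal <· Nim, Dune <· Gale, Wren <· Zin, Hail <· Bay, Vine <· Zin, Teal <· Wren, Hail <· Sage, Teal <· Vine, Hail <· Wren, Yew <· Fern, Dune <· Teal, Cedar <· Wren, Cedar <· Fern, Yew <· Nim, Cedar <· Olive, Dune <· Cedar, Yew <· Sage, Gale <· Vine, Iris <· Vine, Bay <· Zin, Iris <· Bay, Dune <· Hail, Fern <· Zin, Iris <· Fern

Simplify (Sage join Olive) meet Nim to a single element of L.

Sage ∨ Olive = Zin
Zin ∧ Nim = Nim

Nim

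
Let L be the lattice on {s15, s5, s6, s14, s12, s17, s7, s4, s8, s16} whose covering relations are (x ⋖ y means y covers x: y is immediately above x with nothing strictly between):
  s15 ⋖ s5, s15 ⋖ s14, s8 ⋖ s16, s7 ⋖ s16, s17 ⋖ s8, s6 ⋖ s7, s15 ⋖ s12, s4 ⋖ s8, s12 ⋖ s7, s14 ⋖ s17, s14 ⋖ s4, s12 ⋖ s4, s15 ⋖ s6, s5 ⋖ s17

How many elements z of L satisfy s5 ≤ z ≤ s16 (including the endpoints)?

The interval [s5, s16] = {s16, s17, s5, s8}, which has 4 elements.

4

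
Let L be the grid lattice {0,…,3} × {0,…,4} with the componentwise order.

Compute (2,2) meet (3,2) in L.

(2,2) ∧ (3,2) = (2,2)

(2,2)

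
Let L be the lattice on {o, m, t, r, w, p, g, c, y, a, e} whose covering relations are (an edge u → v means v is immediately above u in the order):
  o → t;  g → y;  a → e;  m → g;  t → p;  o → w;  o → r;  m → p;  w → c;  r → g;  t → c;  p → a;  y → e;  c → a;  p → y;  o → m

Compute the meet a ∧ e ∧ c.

Common lower bounds of {a, e, c}: c, o, t, w.
The greatest among these is c.

c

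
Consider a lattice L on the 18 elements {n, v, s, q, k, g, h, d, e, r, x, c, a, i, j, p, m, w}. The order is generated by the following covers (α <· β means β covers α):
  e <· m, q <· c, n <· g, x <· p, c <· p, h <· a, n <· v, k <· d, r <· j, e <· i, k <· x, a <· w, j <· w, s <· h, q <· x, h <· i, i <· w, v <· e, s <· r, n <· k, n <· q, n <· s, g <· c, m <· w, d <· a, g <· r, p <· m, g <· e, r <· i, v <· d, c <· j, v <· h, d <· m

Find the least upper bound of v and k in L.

d

Common upper bounds of {v, k}: a, d, m, w.
The least among these is d.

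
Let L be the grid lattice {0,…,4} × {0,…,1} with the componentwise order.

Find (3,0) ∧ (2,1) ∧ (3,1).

In a product of chains, the meet is componentwise min, giving (2,0).

(2,0)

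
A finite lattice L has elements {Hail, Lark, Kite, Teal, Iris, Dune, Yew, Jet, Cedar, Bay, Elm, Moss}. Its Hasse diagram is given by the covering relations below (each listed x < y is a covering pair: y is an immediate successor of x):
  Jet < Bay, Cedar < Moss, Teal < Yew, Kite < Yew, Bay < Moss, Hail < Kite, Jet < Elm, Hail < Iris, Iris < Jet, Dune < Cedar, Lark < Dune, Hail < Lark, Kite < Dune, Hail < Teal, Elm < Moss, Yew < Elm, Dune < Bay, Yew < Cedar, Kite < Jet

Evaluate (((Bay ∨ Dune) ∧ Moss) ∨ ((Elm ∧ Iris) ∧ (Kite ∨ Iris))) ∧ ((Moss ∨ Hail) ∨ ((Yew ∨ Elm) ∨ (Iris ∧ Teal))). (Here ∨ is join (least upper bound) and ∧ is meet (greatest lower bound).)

Bay ∨ Dune = Bay
Bay ∧ Moss = Bay
Elm ∧ Iris = Iris
Kite ∨ Iris = Jet
Iris ∧ Jet = Iris
Bay ∨ Iris = Bay
Moss ∨ Hail = Moss
Yew ∨ Elm = Elm
Iris ∧ Teal = Hail
Elm ∨ Hail = Elm
Moss ∨ Elm = Moss
Bay ∧ Moss = Bay

Bay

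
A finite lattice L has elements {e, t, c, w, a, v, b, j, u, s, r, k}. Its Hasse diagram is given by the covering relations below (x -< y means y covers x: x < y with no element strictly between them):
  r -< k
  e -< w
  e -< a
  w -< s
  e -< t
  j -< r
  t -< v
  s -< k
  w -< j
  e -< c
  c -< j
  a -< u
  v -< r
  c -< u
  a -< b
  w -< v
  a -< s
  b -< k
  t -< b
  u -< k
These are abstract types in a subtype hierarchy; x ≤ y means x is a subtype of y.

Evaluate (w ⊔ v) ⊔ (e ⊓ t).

v

w ∨ v = v
e ∧ t = e
v ∨ e = v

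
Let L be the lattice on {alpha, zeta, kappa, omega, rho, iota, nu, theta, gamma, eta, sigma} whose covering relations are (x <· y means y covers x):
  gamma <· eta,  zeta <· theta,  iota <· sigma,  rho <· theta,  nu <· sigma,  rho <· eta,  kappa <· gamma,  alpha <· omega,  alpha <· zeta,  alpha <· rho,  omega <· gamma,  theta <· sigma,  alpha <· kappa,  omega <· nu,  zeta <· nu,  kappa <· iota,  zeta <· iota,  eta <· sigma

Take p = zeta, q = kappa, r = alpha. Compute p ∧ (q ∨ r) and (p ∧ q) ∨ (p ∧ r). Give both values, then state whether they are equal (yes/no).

alpha; alpha; yes

q ∨ r = kappa, so p ∧ (q ∨ r) = zeta ∧ kappa = alpha.
p ∧ q = alpha and p ∧ r = alpha, so (p ∧ q) ∨ (p ∧ r) = alpha ∨ alpha = alpha.
Equal: yes.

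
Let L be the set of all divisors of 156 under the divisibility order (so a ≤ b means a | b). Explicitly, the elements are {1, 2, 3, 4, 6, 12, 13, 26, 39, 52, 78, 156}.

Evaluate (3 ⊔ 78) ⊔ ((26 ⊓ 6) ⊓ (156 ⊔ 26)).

3 ∨ 78 = 78
26 ∧ 6 = 2
156 ∨ 26 = 156
2 ∧ 156 = 2
78 ∨ 2 = 78

78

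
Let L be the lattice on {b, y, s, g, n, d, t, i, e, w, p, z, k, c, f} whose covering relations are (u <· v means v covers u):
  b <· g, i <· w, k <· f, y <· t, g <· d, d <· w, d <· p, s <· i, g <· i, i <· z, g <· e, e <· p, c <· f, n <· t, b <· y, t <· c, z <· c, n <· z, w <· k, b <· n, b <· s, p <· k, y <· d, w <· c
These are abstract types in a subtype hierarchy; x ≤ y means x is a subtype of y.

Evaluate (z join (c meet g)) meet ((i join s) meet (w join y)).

i

c ∧ g = g
z ∨ g = z
i ∨ s = i
w ∨ y = w
i ∧ w = i
z ∧ i = i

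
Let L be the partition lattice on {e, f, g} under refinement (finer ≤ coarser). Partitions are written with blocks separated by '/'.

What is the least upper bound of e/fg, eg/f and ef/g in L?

The join of e/fg, eg/f, ef/g merges any blocks that overlap across the partitions, giving efg.

efg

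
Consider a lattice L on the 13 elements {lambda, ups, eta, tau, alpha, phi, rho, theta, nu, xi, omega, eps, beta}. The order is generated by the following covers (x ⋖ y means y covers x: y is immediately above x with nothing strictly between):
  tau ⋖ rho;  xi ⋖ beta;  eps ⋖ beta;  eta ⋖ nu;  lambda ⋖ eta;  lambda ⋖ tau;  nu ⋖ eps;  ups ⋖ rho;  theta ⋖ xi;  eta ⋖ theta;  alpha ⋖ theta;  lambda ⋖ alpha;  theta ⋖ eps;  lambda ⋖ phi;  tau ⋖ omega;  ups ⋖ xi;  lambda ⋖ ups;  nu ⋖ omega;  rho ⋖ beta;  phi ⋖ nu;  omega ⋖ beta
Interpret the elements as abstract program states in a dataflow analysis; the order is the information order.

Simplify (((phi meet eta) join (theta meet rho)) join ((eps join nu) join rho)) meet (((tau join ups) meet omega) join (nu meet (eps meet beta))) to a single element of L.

omega

phi ∧ eta = lambda
theta ∧ rho = lambda
lambda ∨ lambda = lambda
eps ∨ nu = eps
eps ∨ rho = beta
lambda ∨ beta = beta
tau ∨ ups = rho
rho ∧ omega = tau
eps ∧ beta = eps
nu ∧ eps = nu
tau ∨ nu = omega
beta ∧ omega = omega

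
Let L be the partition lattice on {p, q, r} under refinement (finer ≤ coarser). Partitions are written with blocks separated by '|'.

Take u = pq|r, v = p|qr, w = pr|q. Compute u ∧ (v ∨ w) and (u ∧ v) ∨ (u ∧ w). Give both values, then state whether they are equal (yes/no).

pq|r; p|q|r; no

v ∨ w = pqr, so u ∧ (v ∨ w) = pq|r ∧ pqr = pq|r.
u ∧ v = p|q|r and u ∧ w = p|q|r, so (u ∧ v) ∨ (u ∧ w) = p|q|r ∨ p|q|r = p|q|r.
Equal: no.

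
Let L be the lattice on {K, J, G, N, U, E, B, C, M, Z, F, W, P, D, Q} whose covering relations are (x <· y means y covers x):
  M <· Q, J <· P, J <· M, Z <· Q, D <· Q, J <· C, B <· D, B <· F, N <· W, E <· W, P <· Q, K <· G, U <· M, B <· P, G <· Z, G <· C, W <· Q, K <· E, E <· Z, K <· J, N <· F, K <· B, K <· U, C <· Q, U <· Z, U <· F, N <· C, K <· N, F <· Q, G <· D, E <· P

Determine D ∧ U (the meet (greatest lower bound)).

K

Common lower bounds of {D, U}: K.
The greatest among these is K.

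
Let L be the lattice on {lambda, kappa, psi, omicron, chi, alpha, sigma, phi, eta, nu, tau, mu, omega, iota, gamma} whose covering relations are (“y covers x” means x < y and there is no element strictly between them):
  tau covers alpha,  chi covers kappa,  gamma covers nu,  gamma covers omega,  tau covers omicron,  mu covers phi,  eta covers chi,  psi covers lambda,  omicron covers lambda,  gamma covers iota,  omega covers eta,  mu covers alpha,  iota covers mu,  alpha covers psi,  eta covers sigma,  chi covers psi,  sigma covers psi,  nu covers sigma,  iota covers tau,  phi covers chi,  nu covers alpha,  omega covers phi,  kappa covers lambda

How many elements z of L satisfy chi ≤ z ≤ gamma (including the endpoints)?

The interval [chi, gamma] = {chi, eta, gamma, iota, mu, omega, phi}, which has 7 elements.

7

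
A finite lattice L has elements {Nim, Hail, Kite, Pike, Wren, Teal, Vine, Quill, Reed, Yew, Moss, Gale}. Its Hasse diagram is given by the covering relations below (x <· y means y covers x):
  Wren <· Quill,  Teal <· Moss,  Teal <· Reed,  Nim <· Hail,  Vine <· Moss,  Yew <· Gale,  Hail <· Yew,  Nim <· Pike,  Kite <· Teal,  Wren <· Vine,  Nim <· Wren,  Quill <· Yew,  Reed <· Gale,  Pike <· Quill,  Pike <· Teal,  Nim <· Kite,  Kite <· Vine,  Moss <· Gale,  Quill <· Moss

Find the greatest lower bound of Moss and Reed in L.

Teal

Common lower bounds of {Moss, Reed}: Kite, Nim, Pike, Teal.
The greatest among these is Teal.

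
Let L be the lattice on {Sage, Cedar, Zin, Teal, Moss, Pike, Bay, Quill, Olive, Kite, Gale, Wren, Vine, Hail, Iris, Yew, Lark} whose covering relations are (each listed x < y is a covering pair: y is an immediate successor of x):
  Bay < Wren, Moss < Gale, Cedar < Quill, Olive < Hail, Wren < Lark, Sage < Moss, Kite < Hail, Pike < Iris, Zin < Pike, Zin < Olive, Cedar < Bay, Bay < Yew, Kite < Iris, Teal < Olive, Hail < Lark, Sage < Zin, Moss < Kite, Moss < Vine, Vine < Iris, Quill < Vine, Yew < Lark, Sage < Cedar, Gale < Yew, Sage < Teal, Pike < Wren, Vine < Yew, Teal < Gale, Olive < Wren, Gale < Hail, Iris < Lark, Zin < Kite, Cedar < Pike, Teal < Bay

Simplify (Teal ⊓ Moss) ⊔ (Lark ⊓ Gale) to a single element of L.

Teal ∧ Moss = Sage
Lark ∧ Gale = Gale
Sage ∨ Gale = Gale

Gale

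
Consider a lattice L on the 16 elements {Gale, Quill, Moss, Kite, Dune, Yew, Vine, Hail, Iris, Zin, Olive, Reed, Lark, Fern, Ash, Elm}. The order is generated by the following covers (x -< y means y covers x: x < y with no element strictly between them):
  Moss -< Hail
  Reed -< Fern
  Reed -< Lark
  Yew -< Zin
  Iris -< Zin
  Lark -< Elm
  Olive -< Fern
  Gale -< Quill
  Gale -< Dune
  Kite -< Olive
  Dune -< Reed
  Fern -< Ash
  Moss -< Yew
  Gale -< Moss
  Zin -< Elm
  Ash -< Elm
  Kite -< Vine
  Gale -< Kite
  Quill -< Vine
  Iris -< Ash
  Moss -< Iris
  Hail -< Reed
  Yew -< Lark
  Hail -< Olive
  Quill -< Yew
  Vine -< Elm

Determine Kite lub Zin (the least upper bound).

Elm

Common upper bounds of {Kite, Zin}: Elm.
The least among these is Elm.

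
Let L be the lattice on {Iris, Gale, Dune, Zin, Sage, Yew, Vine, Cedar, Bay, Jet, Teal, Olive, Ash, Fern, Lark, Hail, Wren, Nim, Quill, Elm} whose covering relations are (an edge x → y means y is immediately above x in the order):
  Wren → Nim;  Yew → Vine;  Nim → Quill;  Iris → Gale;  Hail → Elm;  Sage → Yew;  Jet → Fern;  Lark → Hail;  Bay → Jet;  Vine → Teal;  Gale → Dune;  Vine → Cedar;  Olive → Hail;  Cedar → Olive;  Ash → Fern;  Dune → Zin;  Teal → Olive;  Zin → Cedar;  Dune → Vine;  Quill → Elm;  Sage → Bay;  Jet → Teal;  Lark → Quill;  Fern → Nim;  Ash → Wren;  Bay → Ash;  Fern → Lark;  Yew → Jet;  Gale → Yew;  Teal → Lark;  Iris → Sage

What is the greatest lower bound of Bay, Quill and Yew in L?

Common lower bounds of {Bay, Quill, Yew}: Iris, Sage.
The greatest among these is Sage.

Sage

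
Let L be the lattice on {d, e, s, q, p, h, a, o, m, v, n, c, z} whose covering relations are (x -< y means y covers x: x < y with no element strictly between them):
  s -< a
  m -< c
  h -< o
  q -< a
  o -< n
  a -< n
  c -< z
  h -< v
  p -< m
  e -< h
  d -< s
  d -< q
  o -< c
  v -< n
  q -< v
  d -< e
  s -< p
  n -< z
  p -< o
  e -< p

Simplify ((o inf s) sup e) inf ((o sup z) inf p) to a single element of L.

o ∧ s = s
s ∨ e = p
o ∨ z = z
z ∧ p = p
p ∧ p = p

p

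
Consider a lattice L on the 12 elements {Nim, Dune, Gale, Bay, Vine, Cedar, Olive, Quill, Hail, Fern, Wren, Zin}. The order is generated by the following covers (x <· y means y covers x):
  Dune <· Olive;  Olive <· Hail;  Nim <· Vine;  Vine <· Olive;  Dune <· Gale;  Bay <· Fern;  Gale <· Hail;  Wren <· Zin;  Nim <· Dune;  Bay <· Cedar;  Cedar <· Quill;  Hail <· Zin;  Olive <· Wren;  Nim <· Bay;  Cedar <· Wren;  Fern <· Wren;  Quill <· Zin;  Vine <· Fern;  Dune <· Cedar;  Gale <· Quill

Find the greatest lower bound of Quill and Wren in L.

Common lower bounds of {Quill, Wren}: Bay, Cedar, Dune, Nim.
The greatest among these is Cedar.

Cedar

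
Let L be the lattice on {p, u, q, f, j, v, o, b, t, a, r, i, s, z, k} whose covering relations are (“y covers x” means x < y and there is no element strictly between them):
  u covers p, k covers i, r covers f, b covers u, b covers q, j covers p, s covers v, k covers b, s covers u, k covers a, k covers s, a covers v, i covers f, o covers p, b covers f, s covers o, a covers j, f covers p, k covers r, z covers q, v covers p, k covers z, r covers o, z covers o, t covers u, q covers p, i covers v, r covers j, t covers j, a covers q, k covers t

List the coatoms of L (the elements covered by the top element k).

a, b, i, r, s, t, z

The coatoms are exactly the elements covered by k: a, b, i, r, s, t, z.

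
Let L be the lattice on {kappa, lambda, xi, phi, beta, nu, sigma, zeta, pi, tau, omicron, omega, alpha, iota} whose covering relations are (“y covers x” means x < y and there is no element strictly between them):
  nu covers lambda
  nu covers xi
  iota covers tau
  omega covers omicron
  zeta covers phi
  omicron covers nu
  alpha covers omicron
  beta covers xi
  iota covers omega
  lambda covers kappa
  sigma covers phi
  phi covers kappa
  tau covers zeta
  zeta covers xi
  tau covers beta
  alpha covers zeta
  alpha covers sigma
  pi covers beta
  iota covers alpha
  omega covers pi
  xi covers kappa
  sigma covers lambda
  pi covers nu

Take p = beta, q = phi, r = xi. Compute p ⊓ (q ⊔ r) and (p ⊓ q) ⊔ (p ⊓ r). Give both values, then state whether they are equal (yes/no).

q ⊔ r = zeta, so p ⊓ (q ⊔ r) = beta ⊓ zeta = xi.
p ⊓ q = kappa and p ⊓ r = xi, so (p ⊓ q) ⊔ (p ⊓ r) = kappa ⊔ xi = xi.
Equal: yes.

xi; xi; yes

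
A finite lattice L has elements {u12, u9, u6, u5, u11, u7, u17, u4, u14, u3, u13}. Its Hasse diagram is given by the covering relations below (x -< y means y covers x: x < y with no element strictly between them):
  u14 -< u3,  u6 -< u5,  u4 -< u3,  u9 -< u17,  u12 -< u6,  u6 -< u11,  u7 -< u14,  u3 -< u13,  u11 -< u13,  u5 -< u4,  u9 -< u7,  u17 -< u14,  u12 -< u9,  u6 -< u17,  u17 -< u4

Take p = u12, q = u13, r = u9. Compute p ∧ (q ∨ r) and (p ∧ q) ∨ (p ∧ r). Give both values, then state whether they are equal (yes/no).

q ∨ r = u13, so p ∧ (q ∨ r) = u12 ∧ u13 = u12.
p ∧ q = u12 and p ∧ r = u12, so (p ∧ q) ∨ (p ∧ r) = u12 ∨ u12 = u12.
Equal: yes.

u12; u12; yes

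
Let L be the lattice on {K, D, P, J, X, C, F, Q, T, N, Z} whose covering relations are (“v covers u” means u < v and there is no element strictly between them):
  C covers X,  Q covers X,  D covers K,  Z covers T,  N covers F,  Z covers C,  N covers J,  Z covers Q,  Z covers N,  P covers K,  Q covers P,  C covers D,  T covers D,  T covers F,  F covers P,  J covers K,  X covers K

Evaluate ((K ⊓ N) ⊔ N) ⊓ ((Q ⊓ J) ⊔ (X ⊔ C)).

K ∧ N = K
K ∨ N = N
Q ∧ J = K
X ∨ C = C
K ∨ C = C
N ∧ C = K

K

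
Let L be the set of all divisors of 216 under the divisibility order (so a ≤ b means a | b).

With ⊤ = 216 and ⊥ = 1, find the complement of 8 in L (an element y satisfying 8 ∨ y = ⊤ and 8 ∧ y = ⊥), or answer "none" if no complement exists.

27

Need y with 8 ∨ y = 216 and 8 ∧ y = 1.
Checking each element gives: 27.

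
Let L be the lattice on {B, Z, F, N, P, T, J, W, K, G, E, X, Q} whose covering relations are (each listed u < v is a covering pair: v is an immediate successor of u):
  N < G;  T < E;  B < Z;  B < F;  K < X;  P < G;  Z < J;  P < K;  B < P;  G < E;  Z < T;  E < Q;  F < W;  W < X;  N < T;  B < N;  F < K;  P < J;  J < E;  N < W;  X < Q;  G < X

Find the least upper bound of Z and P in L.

J

Common upper bounds of {Z, P}: E, J, Q.
The least among these is J.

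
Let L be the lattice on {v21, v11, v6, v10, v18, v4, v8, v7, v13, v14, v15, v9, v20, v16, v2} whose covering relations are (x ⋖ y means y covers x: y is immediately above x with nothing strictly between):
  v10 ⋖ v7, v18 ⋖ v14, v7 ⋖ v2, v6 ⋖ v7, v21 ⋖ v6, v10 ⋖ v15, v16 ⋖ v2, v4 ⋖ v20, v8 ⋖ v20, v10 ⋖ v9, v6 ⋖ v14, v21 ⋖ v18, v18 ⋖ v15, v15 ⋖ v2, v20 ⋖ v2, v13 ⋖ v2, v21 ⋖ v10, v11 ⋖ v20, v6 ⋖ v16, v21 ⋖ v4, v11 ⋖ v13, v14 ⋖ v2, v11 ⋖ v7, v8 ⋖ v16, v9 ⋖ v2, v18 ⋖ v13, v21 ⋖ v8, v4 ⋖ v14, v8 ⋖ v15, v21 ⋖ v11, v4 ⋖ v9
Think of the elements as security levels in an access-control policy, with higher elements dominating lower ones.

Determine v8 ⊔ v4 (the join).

v20

Common upper bounds of {v8, v4}: v2, v20.
The least among these is v20.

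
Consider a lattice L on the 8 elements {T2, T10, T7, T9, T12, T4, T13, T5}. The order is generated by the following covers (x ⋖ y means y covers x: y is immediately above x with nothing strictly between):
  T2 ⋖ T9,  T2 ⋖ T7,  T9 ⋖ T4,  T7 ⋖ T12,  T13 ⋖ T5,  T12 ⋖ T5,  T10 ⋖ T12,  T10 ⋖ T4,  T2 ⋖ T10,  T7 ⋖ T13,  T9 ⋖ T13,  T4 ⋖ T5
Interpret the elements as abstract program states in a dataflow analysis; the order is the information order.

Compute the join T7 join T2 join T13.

Common upper bounds of {T7, T2, T13}: T13, T5.
The least among these is T13.

T13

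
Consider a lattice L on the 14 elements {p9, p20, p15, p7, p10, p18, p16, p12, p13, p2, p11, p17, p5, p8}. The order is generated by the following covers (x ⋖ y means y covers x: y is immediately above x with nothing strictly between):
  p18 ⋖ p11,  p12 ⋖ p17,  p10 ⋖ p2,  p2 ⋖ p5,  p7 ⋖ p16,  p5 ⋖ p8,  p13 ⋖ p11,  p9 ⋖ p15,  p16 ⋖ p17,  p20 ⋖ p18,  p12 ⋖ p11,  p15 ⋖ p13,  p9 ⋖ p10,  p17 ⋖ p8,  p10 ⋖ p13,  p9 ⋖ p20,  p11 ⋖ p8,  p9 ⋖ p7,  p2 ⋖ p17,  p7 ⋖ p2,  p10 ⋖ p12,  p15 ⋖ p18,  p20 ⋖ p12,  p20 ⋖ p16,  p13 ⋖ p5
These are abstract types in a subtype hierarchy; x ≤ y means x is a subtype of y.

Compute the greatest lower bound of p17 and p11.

Common lower bounds of {p17, p11}: p10, p12, p20, p9.
The greatest among these is p12.

p12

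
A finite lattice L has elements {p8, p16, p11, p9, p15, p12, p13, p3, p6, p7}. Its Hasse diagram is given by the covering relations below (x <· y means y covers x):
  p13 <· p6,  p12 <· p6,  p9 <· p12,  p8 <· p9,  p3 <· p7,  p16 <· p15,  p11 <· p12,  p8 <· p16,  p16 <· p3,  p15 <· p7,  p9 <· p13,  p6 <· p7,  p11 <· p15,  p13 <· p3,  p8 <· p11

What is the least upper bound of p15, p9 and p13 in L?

p7

Common upper bounds of {p15, p9, p13}: p7.
The least among these is p7.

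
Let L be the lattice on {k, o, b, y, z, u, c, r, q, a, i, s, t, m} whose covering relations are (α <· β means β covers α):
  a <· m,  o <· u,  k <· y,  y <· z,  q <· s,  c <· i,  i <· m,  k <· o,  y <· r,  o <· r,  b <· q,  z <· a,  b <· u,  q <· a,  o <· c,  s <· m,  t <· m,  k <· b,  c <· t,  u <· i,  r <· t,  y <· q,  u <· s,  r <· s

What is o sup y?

r

Common upper bounds of {o, y}: m, r, s, t.
The least among these is r.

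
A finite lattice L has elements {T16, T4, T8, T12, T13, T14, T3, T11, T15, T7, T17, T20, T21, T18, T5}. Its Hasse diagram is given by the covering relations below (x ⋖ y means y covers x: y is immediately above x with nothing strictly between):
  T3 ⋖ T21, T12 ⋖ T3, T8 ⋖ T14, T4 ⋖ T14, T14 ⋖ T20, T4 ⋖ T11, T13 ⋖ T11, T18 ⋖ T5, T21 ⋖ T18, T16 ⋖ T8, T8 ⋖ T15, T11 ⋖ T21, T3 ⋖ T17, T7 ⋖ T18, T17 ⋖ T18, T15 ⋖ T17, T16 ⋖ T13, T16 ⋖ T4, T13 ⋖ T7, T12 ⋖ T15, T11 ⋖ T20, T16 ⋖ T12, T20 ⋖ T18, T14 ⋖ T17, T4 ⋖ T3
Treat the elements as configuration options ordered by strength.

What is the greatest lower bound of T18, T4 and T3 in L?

Common lower bounds of {T18, T4, T3}: T16, T4.
The greatest among these is T4.

T4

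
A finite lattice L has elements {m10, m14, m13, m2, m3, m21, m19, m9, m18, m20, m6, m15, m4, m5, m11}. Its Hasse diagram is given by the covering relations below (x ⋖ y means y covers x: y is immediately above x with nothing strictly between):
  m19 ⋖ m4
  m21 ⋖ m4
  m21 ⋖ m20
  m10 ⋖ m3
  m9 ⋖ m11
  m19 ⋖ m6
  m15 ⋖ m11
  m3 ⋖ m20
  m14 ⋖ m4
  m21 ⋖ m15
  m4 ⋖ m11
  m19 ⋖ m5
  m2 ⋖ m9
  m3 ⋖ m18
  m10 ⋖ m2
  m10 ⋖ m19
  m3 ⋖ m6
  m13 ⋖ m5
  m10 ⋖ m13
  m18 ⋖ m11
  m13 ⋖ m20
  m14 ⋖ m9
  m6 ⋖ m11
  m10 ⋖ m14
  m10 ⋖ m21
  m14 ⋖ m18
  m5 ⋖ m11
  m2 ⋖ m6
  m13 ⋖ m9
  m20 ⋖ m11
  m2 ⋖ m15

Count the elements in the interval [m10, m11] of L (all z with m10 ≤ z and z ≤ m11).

The interval [m10, m11] = {m10, m11, m13, m14, m15, m18, m19, m2, m20, m21, m3, m4, m5, m6, m9}, which has 15 elements.

15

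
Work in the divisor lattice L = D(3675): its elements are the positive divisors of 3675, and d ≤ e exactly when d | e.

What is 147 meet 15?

3

In the divisibility order, the meet is the greatest common divisor: gcd(147, 15) = 3.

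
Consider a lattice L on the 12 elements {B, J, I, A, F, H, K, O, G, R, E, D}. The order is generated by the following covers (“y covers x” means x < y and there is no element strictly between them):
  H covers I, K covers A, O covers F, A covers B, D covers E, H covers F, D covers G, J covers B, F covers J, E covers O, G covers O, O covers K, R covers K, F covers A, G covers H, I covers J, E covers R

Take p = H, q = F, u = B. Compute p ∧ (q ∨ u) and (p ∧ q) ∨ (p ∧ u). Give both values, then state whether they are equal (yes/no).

F; F; yes

q ∨ u = F, so p ∧ (q ∨ u) = H ∧ F = F.
p ∧ q = F and p ∧ u = B, so (p ∧ q) ∨ (p ∧ u) = F ∨ B = F.
Equal: yes.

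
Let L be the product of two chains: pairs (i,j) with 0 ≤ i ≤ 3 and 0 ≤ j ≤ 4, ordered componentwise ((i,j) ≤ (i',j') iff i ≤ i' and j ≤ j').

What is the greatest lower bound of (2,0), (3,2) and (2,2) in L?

(2,0)

In a product of chains, the meet is componentwise min, giving (2,0).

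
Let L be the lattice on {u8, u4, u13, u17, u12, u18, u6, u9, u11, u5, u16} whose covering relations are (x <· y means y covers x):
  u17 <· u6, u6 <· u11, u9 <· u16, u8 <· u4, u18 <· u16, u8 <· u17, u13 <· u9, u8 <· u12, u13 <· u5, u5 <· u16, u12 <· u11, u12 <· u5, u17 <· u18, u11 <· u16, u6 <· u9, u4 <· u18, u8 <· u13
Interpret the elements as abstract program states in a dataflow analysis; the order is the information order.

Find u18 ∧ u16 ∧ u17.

u17

Common lower bounds of {u18, u16, u17}: u17, u8.
The greatest among these is u17.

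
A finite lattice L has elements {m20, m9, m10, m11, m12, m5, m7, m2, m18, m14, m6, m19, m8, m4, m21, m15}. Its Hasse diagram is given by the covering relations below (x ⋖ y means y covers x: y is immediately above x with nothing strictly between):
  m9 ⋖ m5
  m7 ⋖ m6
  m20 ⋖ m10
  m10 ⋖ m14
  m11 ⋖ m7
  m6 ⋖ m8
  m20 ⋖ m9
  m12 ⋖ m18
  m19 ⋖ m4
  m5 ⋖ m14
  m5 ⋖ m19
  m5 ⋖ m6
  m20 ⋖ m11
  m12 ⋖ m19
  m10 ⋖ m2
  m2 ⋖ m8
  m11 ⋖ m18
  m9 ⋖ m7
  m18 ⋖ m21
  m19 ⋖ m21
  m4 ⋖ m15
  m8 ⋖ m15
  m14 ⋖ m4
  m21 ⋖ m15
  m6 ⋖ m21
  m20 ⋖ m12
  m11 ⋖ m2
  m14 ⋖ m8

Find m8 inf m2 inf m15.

Common lower bounds of {m8, m2, m15}: m10, m11, m2, m20.
The greatest among these is m2.

m2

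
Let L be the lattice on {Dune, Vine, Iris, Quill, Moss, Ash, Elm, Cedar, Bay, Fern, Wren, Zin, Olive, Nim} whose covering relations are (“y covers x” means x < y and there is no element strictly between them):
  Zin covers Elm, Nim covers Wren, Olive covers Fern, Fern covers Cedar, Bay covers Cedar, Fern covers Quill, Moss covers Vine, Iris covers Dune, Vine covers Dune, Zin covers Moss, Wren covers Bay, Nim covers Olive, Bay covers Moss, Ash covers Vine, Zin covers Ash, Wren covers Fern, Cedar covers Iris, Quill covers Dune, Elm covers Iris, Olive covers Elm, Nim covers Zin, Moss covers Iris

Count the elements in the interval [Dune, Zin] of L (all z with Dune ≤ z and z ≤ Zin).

The interval [Dune, Zin] = {Ash, Dune, Elm, Iris, Moss, Vine, Zin}, which has 7 elements.

7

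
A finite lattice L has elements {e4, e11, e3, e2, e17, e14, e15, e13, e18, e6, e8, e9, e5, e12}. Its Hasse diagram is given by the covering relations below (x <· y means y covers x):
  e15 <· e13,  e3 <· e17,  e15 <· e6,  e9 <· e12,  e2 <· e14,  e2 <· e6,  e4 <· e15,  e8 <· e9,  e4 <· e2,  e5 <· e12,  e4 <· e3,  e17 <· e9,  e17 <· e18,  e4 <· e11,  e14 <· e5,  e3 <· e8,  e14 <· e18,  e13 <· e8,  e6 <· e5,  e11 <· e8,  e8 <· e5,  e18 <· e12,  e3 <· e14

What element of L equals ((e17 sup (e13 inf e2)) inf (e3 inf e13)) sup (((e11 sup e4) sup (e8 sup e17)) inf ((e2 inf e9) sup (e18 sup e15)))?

e9

e13 ∧ e2 = e4
e17 ∨ e4 = e17
e3 ∧ e13 = e4
e17 ∧ e4 = e4
e11 ∨ e4 = e11
e8 ∨ e17 = e9
e11 ∨ e9 = e9
e2 ∧ e9 = e4
e18 ∨ e15 = e12
e4 ∨ e12 = e12
e9 ∧ e12 = e9
e4 ∨ e9 = e9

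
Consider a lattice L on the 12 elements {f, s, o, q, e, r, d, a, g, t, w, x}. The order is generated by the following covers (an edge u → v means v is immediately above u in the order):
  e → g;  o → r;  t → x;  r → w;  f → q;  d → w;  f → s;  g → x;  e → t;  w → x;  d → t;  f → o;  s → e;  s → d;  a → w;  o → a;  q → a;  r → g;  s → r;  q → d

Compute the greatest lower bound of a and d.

q

Common lower bounds of {a, d}: f, q.
The greatest among these is q.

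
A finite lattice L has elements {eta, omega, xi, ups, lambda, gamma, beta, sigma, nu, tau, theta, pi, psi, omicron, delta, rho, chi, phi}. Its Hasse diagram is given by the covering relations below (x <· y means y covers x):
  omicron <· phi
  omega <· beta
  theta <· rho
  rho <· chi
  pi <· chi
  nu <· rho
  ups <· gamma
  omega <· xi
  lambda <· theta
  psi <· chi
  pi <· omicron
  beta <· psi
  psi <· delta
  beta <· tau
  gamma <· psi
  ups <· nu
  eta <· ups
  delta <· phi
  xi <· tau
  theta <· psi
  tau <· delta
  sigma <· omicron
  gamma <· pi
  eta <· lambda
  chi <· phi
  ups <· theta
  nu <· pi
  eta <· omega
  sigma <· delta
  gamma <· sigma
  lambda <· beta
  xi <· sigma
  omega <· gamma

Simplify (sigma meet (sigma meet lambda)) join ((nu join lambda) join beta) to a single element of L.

chi

sigma ∧ lambda = eta
sigma ∧ eta = eta
nu ∨ lambda = rho
rho ∨ beta = chi
eta ∨ chi = chi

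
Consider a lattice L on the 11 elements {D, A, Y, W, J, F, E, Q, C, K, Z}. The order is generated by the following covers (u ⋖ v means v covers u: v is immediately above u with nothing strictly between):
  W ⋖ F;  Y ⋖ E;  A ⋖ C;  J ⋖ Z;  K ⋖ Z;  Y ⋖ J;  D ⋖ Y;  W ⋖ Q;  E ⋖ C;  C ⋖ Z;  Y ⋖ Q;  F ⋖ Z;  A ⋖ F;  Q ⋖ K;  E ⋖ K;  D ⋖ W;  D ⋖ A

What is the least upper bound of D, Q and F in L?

Z

Common upper bounds of {D, Q, F}: Z.
The least among these is Z.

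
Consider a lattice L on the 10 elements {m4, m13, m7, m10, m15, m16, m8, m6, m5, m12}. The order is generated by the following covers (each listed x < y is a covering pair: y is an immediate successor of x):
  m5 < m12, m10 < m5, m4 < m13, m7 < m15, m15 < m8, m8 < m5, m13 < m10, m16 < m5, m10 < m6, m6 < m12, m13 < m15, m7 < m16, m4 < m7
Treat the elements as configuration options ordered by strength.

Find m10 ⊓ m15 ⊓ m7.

Common lower bounds of {m10, m15, m7}: m4.
The greatest among these is m4.

m4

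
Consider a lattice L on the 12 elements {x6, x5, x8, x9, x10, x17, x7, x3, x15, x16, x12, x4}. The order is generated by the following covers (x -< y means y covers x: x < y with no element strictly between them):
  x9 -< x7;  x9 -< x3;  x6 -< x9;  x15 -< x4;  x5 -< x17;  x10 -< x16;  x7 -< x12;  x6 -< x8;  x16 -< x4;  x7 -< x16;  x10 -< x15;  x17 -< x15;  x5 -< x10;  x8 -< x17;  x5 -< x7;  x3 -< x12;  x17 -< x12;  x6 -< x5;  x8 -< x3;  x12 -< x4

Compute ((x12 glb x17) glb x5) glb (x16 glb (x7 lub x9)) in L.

x12 ∧ x17 = x17
x17 ∧ x5 = x5
x7 ∨ x9 = x7
x16 ∧ x7 = x7
x5 ∧ x7 = x5

x5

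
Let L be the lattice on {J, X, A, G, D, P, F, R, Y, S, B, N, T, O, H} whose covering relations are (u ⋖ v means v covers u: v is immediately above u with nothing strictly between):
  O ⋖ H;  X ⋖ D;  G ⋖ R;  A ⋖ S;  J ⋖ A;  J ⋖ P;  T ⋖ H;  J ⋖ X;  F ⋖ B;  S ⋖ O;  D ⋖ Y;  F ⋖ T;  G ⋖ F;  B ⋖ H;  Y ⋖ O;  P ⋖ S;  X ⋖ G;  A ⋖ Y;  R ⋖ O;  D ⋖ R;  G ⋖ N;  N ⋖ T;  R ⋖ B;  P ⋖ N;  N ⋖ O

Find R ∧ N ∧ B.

Common lower bounds of {R, N, B}: G, J, X.
The greatest among these is G.

G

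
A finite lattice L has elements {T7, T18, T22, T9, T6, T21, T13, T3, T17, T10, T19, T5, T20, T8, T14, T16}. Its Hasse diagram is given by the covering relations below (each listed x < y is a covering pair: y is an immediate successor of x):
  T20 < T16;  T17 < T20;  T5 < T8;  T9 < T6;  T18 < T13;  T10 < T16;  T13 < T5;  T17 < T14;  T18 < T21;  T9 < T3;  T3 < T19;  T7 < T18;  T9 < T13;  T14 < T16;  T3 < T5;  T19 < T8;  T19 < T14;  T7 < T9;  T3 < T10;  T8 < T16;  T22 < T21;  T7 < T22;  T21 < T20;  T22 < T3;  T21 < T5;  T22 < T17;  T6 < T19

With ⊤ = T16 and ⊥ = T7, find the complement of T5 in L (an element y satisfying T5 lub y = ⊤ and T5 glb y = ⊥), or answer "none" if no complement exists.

none

For every candidate y, either T5 ∨ y ≠ T16 or T5 ∧ y ≠ T7; no complement exists.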